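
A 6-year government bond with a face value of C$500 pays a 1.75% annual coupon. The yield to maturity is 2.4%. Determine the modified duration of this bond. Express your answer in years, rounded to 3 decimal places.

Periodic yield y = 0.024. First find Macaulay duration:
  t   CF        PV=CF/(1+0.024)^t    t·PV
  1         8.75         8.5449         8.5449
  2         8.75         8.3447        16.6893
  3         8.75         8.1491        24.4472
  4         8.75         7.9581        31.8323
  5         8.75         7.7716        38.8578
  6       508.75       441.2703     2,647.6217
  Σ                    482.0386     2,767.9933
P = 482.0386; Macaulay duration = 2,767.9933 / 482.0386 = 5.74227 years.
Modified duration = D_Mac / (1 + y) = 5.74227 / 1.024 = 5.60768 years.

5.608 years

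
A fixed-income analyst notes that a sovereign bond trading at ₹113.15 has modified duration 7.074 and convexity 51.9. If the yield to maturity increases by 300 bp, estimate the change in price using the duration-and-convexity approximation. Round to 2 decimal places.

-₹21.37

Duration effect: -D_mod·Δy = -7.074 × (+0.03) = -0.212220
Convexity effect: ½·C·(Δy)² = 0.5 × 51.9 × (0.03)² = +0.0233550
ΔP/P ≈ -0.212220 + 0.0233550 = -0.188865
ΔP ≈ 113.15 × (-0.188865) = -21.37007475.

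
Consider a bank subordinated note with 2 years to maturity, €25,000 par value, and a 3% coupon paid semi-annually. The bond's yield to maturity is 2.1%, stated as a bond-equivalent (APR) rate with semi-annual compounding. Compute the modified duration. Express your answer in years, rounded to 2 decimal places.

1.94 years

Periodic yield y = 0.0105. First find Macaulay duration:
  t   CF        PV=CF/(1+0.0105)^t    t·PV
  1       375.00       371.1034       371.1034
  2       375.00       367.2473       734.4946
  3       375.00       363.4313     1,090.2939
  4    25,375.00    24,336.6491    97,346.5962
  Σ                 25,438.4311    99,542.4882
P = 25,438.4311; Macaulay duration = 99,542.4882 / 25,438.4311 = 3.91307 half-year periods = 1.95654 years.
Modified duration = D_Mac / (1 + y) = 1.95654 / 1.0105 = 1.93621 years.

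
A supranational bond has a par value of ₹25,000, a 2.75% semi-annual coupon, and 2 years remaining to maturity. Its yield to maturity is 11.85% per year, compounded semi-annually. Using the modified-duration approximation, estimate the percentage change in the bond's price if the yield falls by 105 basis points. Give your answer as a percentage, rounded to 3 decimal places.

+1.938%

Periodic yield y = 0.05925. Modified duration first:
  t   CF        PV=CF/(1+0.05925)^t    t·PV
  1       343.75       324.5221       324.5221
  2       343.75       306.3697       612.7393
  3       343.75       289.2326       867.6979
  4    25,343.75    20,131.5394    80,526.1576
  Σ                 21,051.6638    82,331.1169
P = 21,051.6638; D_Mac = 3.91091 half-year periods = 1.95545 yrs; D_mod = 1.95545/(1+0.05925) = 1.84607 yrs.
ΔP/P ≈ -D_mod · Δy = -1.84607 × (-0.0105) = +0.019384 = +1.9384%.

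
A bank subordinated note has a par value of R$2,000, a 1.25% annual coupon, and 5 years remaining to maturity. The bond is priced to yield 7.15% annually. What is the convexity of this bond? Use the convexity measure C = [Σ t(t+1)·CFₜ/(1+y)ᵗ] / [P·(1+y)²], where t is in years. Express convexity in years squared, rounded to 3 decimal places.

With y = 0.0715:
  t   CF        PV=CF/(1+0.0715)^t    t·PV        t(t+1)·PV
  1        25.00        23.3318        23.3318          46.6636
  2        25.00        21.7749        43.5497         130.6492
  3        25.00        20.3219        60.9656         243.8623
  4        25.00        18.9658        75.8632         379.3161
  5     2,025.00     1,433.7194     7,168.5968      43,011.5809
  Σ                  1,518.1137     7,372.3072      43,812.0722
P = 1,518.1137.
Convexity = Σ t(t+1)·PV / [P·(1+y)²] = 43,812.0722 / (1,518.1137 × 1.148112) = 25.13652.

25.137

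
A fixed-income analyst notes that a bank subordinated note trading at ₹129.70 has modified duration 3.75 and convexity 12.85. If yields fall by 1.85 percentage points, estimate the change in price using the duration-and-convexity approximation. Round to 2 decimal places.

Duration effect: -D_mod·Δy = -3.75 × (-0.0185) = +0.069375
Convexity effect: ½·C·(Δy)² = 0.5 × 12.85 × (-0.0185)² = +0.00219895625
ΔP/P ≈ +0.069375 + 0.00219895625 = +0.07157395625
ΔP ≈ 129.70 × (+0.07157395625) = +9.283142125625.

+₹9.28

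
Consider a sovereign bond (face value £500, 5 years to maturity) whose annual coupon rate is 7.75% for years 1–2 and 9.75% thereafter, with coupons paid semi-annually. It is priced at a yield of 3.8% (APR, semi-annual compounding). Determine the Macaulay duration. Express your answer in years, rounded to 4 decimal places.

Periodic yield y = 0.019. Discount each cash flow and weight by its period:
  t   CF        PV=CF/(1+0.019)^t    t·PV
  1       19.375        19.0137        19.0137
  2       19.375        18.6592        37.3184
  3       19.375        18.3113        54.9339
  4       19.375        17.9699        71.8795
  5       24.375        22.1857       110.9286
  6       24.375        21.7721       130.6324
  7       24.375        21.3661       149.5627
  8       24.375        20.9677       167.7417
  9       24.375        20.5768       185.1908
  10     524.375       434.4103     4,344.1032
  Σ                    615.2328     5,271.3051
Price P = Σ PV = 615.2328.
Macaulay duration = Σ(t·PV) / P = 5,271.3051 / 615.2328 = 8.56798 half-year periods.
In years: 8.56798 / 2 = 4.28399 years.

4.2840 years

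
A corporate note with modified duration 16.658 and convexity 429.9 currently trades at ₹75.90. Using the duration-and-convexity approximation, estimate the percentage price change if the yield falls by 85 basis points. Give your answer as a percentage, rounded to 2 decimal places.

Duration effect: -D_mod·Δy = -16.658 × (-0.0085) = +0.141593
Convexity effect: ½·C·(Δy)² = 0.5 × 429.9 × (-0.0085)² = +0.0155301375
ΔP/P ≈ +0.141593 + 0.0155301375 = +0.1571231375
= +15.71231375%.

+15.71%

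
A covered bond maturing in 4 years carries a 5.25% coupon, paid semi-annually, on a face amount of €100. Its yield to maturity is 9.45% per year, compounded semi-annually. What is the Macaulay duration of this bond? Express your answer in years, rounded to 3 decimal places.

Periodic yield y = 0.04725. Discount each cash flow and weight by its period:
  t   CF        PV=CF/(1+0.04725)^t    t·PV
  1        2.625         2.5066         2.5066
  2        2.625         2.3935         4.7869
  3        2.625         2.2855         6.8565
  4        2.625         2.1824         8.7295
  5        2.625         2.0839        10.4195
  6        2.625         1.9899        11.9393
  7        2.625         1.9001        13.3007
  8      102.625        70.9333       567.4665
  Σ                     86.2751       626.0054
Price P = Σ PV = 86.2751.
Macaulay duration = Σ(t·PV) / P = 626.0054 / 86.2751 = 7.25592 half-year periods.
In years: 7.25592 / 2 = 3.62796 years.

3.628 years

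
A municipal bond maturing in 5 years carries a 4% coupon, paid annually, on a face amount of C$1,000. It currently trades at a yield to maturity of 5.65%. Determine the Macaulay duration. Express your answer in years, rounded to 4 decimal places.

4.6140 years

Periodic yield y = 0.0565. Discount each cash flow and weight by its year:
  t   CF        PV=CF/(1+0.0565)^t    t·PV
  1        40.00        37.8609        37.8609
  2        40.00        35.8361        71.6722
  3        40.00        33.9197       101.7590
  4        40.00        32.1057       128.4228
  5     1,040.00       790.1069     3,950.5343
  Σ                    929.8292     4,290.2491
Price P = Σ PV = 929.8292.
Macaulay duration = Σ(t·PV) / P = 4,290.2491 / 929.8292 = 4.61402 years.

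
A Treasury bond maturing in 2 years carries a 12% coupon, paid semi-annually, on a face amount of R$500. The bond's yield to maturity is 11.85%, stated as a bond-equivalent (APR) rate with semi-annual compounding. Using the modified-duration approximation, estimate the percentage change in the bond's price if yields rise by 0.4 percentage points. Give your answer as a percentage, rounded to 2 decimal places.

Periodic yield y = 0.05925. Modified duration first:
  t   CF        PV=CF/(1+0.05925)^t    t·PV
  1        30.00        28.3219        28.3219
  2        30.00        26.7377        53.4754
  3        30.00        25.2421        75.7264
  4       530.00       420.9999     1,683.9995
  Σ                    501.3016     1,841.5233
P = 501.3016; D_Mac = 3.67348 half-year periods = 1.83674 yrs; D_mod = 1.83674/(1+0.05925) = 1.73400 yrs.
ΔP/P ≈ -D_mod · Δy = -1.73400 × (+0.004) = -0.006936 = -0.6936%.

-0.69%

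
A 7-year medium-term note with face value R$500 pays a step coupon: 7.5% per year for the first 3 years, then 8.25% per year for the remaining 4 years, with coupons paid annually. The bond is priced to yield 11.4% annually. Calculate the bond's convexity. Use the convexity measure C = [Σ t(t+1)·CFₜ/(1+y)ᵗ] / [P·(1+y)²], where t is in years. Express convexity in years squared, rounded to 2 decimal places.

With y = 0.114:
  t   CF        PV=CF/(1+0.114)^t    t·PV        t(t+1)·PV
  1        37.50        33.6625        33.6625          67.3250
  2        37.50        30.2177        60.4353         181.3060
  3        37.50        27.1254        81.3761         325.5045
  4        41.25        26.7845       107.1379         535.6896
  5        41.25        24.0435       120.2176         721.3055
  6        41.25        21.5830       129.4983         906.4881
  7       541.25       254.2152     1,779.5066      14,236.0531
  Σ                    417.6318     2,311.8344      16,973.6717
P = 417.6318.
Convexity = Σ t(t+1)·PV / [P·(1+y)²] = 16,973.6717 / (417.6318 × 1.240996) = 32.75004.

32.75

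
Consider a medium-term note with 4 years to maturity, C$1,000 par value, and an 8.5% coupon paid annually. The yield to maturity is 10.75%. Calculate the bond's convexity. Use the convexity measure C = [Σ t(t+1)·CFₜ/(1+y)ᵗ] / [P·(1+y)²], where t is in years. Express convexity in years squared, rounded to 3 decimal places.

13.805

With y = 0.1075:
  t   CF        PV=CF/(1+0.1075)^t    t·PV        t(t+1)·PV
  1        85.00        76.7494        76.7494         153.4989
  2        85.00        69.2997       138.5994         415.7983
  3        85.00        62.5731       187.7193         750.8773
  4     1,085.00       721.1985     2,884.7939      14,423.9695
  Σ                    929.8207     3,287.8621      15,744.1439
P = 929.8207.
Convexity = Σ t(t+1)·PV / [P·(1+y)²] = 15,744.1439 / (929.8207 × 1.226556) = 13.80487.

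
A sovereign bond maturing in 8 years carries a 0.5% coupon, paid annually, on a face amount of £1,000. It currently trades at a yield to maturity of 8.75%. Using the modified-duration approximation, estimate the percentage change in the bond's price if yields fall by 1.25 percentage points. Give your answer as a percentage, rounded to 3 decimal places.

+8.961%

Periodic yield y = 0.0875. Modified duration first:
  t   CF        PV=CF/(1+0.0875)^t    t·PV
  1         5.00         4.5977         4.5977
  2         5.00         4.2278         8.4555
  3         5.00         3.8876        11.6628
  4         5.00         3.5748        14.2992
  5         5.00         3.2872        16.4359
  6         5.00         3.0227        18.1362
  7         5.00         2.7795        19.4564
  8     1,005.00       513.7265     4,109.8117
  Σ                    539.1037     4,202.8555
P = 539.1037; D_Mac = 7.79601 yrs; D_mod = 7.79601/(1+0.0875) = 7.16874 yrs.
ΔP/P ≈ -D_mod · Δy = -7.16874 × (-0.0125) = +0.089609 = +8.9609%.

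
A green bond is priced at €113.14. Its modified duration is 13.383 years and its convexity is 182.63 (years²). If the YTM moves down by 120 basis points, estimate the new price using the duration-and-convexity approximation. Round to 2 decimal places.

Duration effect: -D_mod·Δy = -13.383 × (-0.012) = +0.160596
Convexity effect: ½·C·(Δy)² = 0.5 × 182.63 × (-0.012)² = +0.01314936
ΔP/P ≈ +0.160596 + 0.01314936 = +0.17374536
New price ≈ 113.14 × (1 + 0.17374536) = 132.7975500304.

€132.80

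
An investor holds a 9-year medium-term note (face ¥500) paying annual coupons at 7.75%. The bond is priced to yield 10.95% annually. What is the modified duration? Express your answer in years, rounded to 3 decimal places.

Periodic yield y = 0.1095. First find Macaulay duration:
  t   CF        PV=CF/(1+0.1095)^t    t·PV
  1        38.75        34.9256        34.9256
  2        38.75        31.4787        62.9574
  3        38.75        28.3720        85.1160
  4        38.75        25.5719       102.2875
  5        38.75        23.0481       115.2405
  6        38.75        20.7734       124.6405
  7        38.75        18.7232       131.0625
  8        38.75        16.8754       135.0029
  9       538.75       211.4665     1,903.1983
  Σ                    411.2348     2,694.4313
P = 411.2348; Macaulay duration = 2,694.4313 / 411.2348 = 6.55205 years.
Modified duration = D_Mac / (1 + y) = 6.55205 / 1.1095 = 5.90541 years.

5.905 years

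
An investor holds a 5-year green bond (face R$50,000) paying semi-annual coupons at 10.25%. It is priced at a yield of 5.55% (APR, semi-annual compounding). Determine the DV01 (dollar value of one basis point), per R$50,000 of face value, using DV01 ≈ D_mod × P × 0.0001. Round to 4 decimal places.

R$24.1742

Periodic yield y = 0.02775.
  t   CF        PV=CF/(1+0.02775)^t    t·PV
  1     2,562.50     2,493.3106     2,493.3106
  2     2,562.50     2,425.9894     4,851.9788
  3     2,562.50     2,360.4859     7,081.4578
  4     2,562.50     2,296.7511     9,187.0044
  5     2,562.50     2,234.7371    11,173.6857
  6     2,562.50     2,174.3976    13,046.3856
  7     2,562.50     2,115.6873    14,809.8110
  8     2,562.50     2,058.5622    16,468.4975
  9     2,562.50     2,002.9795    18,026.8155
  10   52,562.50    39,976.1677   399,761.6773
  Σ                 60,139.0685   496,900.6243
P = 60,139.0685; D_Mac = 8.26253 half-year periods = 4.13126 yrs; D_mod = 4.01972 yrs.
DV01 ≈ 4.01972 × 60,139.0685 × 0.0001 = 24.174197.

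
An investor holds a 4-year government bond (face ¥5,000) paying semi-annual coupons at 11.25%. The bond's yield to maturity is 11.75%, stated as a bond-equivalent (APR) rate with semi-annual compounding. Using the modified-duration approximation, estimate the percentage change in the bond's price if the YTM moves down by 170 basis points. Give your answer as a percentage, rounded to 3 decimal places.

Periodic yield y = 0.05875. Modified duration first:
  t   CF        PV=CF/(1+0.05875)^t    t·PV
  1       281.25       265.6434       265.6434
  2       281.25       250.9029       501.8058
  3       281.25       236.9803       710.9409
  4       281.25       223.8303       895.3211
  5       281.25       211.4099     1,057.0497
  6       281.25       199.6788     1,198.0729
  7       281.25       188.5986     1,320.1905
  8     5,281.25     3,344.9478    26,759.5821
  Σ                  4,921.9921    32,708.6065
P = 4,921.9921; D_Mac = 6.64540 half-year periods = 3.32270 yrs; D_mod = 3.32270/(1+0.05875) = 3.13832 yrs.
ΔP/P ≈ -D_mod · Δy = -3.13832 × (-0.017) = +0.053351 = +5.3351%.

+5.335%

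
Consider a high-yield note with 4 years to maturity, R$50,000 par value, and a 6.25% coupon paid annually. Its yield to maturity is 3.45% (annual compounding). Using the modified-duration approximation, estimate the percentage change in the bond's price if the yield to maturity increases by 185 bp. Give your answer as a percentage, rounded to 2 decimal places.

Periodic yield y = 0.0345. Modified duration first:
  t   CF        PV=CF/(1+0.0345)^t    t·PV
  1     3,125.00     3,020.7830     3,020.7830
  2     3,125.00     2,920.0416     5,840.0831
  3     3,125.00     2,822.6598     8,467.9794
  4    53,125.00    46,384.9361   185,539.7446
  Σ                 55,148.4205   202,868.5900
P = 55,148.4205; D_Mac = 3.67859 yrs; D_mod = 3.67859/(1+0.0345) = 3.55591 yrs.
ΔP/P ≈ -D_mod · Δy = -3.55591 × (+0.0185) = -0.065784 = -6.5784%.

-6.58%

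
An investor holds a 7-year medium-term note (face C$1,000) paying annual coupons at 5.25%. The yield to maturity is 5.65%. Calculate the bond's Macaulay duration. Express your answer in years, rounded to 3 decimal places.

Periodic yield y = 0.0565. Discount each cash flow and weight by its year:
  t   CF        PV=CF/(1+0.0565)^t    t·PV
  1        52.50        49.6924        49.6924
  2        52.50        47.0349        94.0698
  3        52.50        44.5196       133.5587
  4        52.50        42.1387       168.5549
  5        52.50        39.8852       199.4260
  6        52.50        37.7522       226.5132
  7     1,052.50       716.3670     5,014.5693
  Σ                    977.3900     5,886.3842
Price P = Σ PV = 977.3900.
Macaulay duration = Σ(t·PV) / P = 5,886.3842 / 977.3900 = 6.02255 years.

6.023 years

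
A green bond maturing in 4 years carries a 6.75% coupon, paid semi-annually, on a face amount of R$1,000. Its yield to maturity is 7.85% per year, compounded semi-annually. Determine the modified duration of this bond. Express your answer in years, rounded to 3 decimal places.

Periodic yield y = 0.03925. First find Macaulay duration:
  t   CF        PV=CF/(1+0.03925)^t    t·PV
  1        33.75        32.4753        32.4753
  2        33.75        31.2488        62.4977
  3        33.75        30.0686        90.2059
  4        33.75        28.9330       115.7320
  5        33.75        27.8403       139.2014
  6        33.75        26.7888       160.7329
  7        33.75        25.7771       180.4395
  8     1,033.75       759.7230     6,077.7838
  Σ                    962.8550     6,859.0685
P = 962.8550; Macaulay duration = 6,859.0685 / 962.8550 = 7.12368 half-year periods = 3.56184 years.
Modified duration = D_Mac / (1 + y) = 3.56184 / 1.03925 = 3.42732 years.

3.427 years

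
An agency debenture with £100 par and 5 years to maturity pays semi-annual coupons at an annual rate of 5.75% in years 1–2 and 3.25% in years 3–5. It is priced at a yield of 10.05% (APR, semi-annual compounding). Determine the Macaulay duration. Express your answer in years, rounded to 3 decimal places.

Periodic yield y = 0.05025. Discount each cash flow and weight by its period:
  t   CF        PV=CF/(1+0.05025)^t    t·PV
  1        2.875         2.7374         2.7374
  2        2.875         2.6065         5.2129
  3        2.875         2.4818         7.4453
  4        2.875         2.3630         9.4521
  5        1.625         1.2717         6.3586
  6        1.625         1.2109         7.2652
  7        1.625         1.1529         8.0705
  8        1.625         1.0978         8.7822
  9        1.625         1.0452         9.4072
  10     101.625        62.2406       622.4058
  Σ                     78.2078       687.1373
Price P = Σ PV = 78.2078.
Macaulay duration = Σ(t·PV) / P = 687.1373 / 78.2078 = 8.78604 half-year periods.
In years: 8.78604 / 2 = 4.39302 years.

4.393 years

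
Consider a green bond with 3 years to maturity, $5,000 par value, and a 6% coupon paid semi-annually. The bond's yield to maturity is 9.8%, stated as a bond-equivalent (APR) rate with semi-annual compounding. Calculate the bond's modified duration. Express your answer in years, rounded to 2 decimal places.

2.65 years

Periodic yield y = 0.049. First find Macaulay duration:
  t   CF        PV=CF/(1+0.049)^t    t·PV
  1       150.00       142.9933       142.9933
  2       150.00       136.3139       272.6279
  3       150.00       129.9466       389.8397
  4       150.00       123.8766       495.5064
  5       150.00       118.0902       590.4509
  6     5,150.00     3,865.0427    23,190.2564
  Σ                  4,516.2634    25,081.6747
P = 4,516.2634; Macaulay duration = 25,081.6747 / 4,516.2634 = 5.55363 half-year periods = 2.77682 years.
Modified duration = D_Mac / (1 + y) = 2.77682 / 1.049 = 2.64711 years.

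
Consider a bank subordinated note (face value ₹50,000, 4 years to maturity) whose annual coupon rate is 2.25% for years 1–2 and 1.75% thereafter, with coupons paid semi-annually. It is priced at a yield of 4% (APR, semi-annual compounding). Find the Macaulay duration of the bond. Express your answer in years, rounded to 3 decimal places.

Periodic yield y = 0.02. Discount each cash flow and weight by its period:
  t   CF        PV=CF/(1+0.02)^t    t·PV
  1       562.50       551.4706       551.4706
  2       562.50       540.6574     1,081.3149
  3       562.50       530.0563     1,590.1689
  4       562.50       519.6631     2,078.6522
  5       437.50       396.2572     1,981.2861
  6       437.50       388.4875     2,330.9249
  7       437.50       380.8701     2,666.0905
  8    50,437.50    43,047.9206   344,383.3648
  Σ                 46,355.3828   356,663.2730
Price P = Σ PV = 46,355.3828.
Macaulay duration = Σ(t·PV) / P = 356,663.2730 / 46,355.3828 = 7.69411 half-year periods.
In years: 7.69411 / 2 = 3.84705 years.

3.847 years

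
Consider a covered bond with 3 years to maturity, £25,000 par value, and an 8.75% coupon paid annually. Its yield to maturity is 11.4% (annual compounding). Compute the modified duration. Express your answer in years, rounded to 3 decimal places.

Periodic yield y = 0.114. First find Macaulay duration:
  t   CF        PV=CF/(1+0.114)^t    t·PV
  1     2,187.50     1,963.6445     1,963.6445
  2     2,187.50     1,762.6971     3,525.3941
  3    27,187.50    19,665.8944    58,997.6831
  Σ                 23,392.2359    64,486.7217
P = 23,392.2359; Macaulay duration = 64,486.7217 / 23,392.2359 = 2.75676 years.
Modified duration = D_Mac / (1 + y) = 2.75676 / 1.114 = 2.47465 years.

2.475 years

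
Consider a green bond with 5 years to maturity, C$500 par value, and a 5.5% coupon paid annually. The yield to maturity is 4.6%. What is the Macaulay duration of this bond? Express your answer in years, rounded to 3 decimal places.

4.516 years

Periodic yield y = 0.046. Discount each cash flow and weight by its year:
  t   CF        PV=CF/(1+0.046)^t    t·PV
  1        27.50        26.2906        26.2906
  2        27.50        25.1344        50.2689
  3        27.50        24.0291        72.0873
  4        27.50        22.9724        91.8895
  5       527.50       421.2734     2,106.3670
  Σ                    519.7000     2,346.9034
Price P = Σ PV = 519.7000.
Macaulay duration = Σ(t·PV) / P = 2,346.9034 / 519.7000 = 4.51588 years.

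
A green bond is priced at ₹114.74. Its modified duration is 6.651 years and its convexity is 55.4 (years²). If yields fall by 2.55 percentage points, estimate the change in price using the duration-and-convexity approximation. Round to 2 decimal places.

+₹21.53

Duration effect: -D_mod·Δy = -6.651 × (-0.0255) = +0.1696005
Convexity effect: ½·C·(Δy)² = 0.5 × 55.4 × (-0.0255)² = +0.018011925
ΔP/P ≈ +0.1696005 + 0.018011925 = +0.187612425
ΔP ≈ 114.74 × (+0.187612425) = +21.5266496445.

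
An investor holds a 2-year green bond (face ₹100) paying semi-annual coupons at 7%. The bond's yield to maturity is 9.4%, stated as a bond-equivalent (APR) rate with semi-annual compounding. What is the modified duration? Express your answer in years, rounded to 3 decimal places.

1.813 years

Periodic yield y = 0.047. First find Macaulay duration:
  t   CF        PV=CF/(1+0.047)^t    t·PV
  1         3.50         3.3429         3.3429
  2         3.50         3.1928         6.3856
  3         3.50         3.0495         9.1485
  4       103.50        86.1298       344.5193
  Σ                     95.7150       363.3964
P = 95.7150; Macaulay duration = 363.3964 / 95.7150 = 3.79665 half-year periods = 1.89832 years.
Modified duration = D_Mac / (1 + y) = 1.89832 / 1.047 = 1.81311 years.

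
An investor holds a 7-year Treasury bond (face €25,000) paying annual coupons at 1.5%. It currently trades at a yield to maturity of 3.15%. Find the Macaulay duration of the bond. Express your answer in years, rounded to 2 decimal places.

Periodic yield y = 0.0315. Discount each cash flow and weight by its year:
  t   CF        PV=CF/(1+0.0315)^t    t·PV
  1       375.00       363.5482       363.5482
  2       375.00       352.4462       704.8924
  3       375.00       341.6832     1,025.0495
  4       375.00       331.2488     1,324.9953
  5       375.00       321.1331     1,605.6656
  6       375.00       311.3263     1,867.9581
  7    25,375.00    20,423.0888   142,961.6213
  Σ                 22,444.4746   149,853.7303
Price P = Σ PV = 22,444.4746.
Macaulay duration = Σ(t·PV) / P = 149,853.7303 / 22,444.4746 = 6.67664 years.

6.68 years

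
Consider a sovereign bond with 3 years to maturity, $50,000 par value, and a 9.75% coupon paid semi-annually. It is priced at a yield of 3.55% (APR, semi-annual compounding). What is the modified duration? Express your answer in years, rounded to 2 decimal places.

2.65 years

Periodic yield y = 0.01775. First find Macaulay duration:
  t   CF        PV=CF/(1+0.01775)^t    t·PV
  1     2,437.50     2,394.9889     2,394.9889
  2     2,437.50     2,353.2193     4,706.4386
  3     2,437.50     2,312.1781     6,936.5344
  4     2,437.50     2,271.8528     9,087.4110
  5     2,437.50     2,232.2307    11,161.1533
  6    52,437.50    47,184.0605   283,104.3629
  Σ                 58,748.5303   317,390.8892
P = 58,748.5303; Macaulay duration = 317,390.8892 / 58,748.5303 = 5.40253 half-year periods = 2.70127 years.
Modified duration = D_Mac / (1 + y) = 2.70127 / 1.01775 = 2.65416 years.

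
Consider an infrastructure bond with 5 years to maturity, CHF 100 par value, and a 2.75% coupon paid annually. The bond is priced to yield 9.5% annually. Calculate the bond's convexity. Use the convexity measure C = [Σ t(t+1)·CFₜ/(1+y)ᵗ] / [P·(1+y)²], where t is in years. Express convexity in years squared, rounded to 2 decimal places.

With y = 0.095:
  t   CF        PV=CF/(1+0.095)^t    t·PV        t(t+1)·PV
  1         2.75         2.5114         2.5114           5.0228
  2         2.75         2.2935         4.5871          13.7612
  3         2.75         2.0945         6.2836          25.1346
  4         2.75         1.9128         7.6513          38.2566
  5       102.75        65.2696       326.3482       1,958.0893
  Σ                     74.0820       347.3817       2,040.2645
P = 74.0820.
Convexity = Σ t(t+1)·PV / [P·(1+y)²] = 2,040.2645 / (74.0820 × 1.199025) = 22.96919.

22.97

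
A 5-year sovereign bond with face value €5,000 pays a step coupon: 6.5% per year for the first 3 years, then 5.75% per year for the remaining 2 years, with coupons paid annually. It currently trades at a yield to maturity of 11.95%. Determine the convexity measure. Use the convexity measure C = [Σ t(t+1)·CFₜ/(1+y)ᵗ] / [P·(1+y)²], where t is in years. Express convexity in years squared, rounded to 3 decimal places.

With y = 0.1195:
  t   CF        PV=CF/(1+0.1195)^t    t·PV        t(t+1)·PV
  1       325.00       290.3082       290.3082         580.6163
  2       325.00       259.3195       518.6390       1,555.9170
  3       325.00       231.6387       694.9160       2,779.6641
  4       287.50       183.0381       732.1523       3,660.7616
  5     5,287.50     3,006.9755    15,034.8775      90,209.2652
  Σ                  3,971.2799    17,270.8930      98,786.2243
P = 3,971.2799.
Convexity = Σ t(t+1)·PV / [P·(1+y)²] = 98,786.2243 / (3,971.2799 × 1.253280) = 19.84804.

19.848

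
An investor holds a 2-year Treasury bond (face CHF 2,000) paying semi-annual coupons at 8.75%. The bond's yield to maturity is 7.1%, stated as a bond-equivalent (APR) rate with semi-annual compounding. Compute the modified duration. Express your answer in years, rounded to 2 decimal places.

1.82 years

Periodic yield y = 0.0355. First find Macaulay duration:
  t   CF        PV=CF/(1+0.0355)^t    t·PV
  1        87.50        84.5002        84.5002
  2        87.50        81.6033       163.2066
  3        87.50        78.8057       236.4172
  4     2,087.50     1,815.6247     7,262.4986
  Σ                  2,060.5339     7,746.6227
P = 2,060.5339; Macaulay duration = 7,746.6227 / 2,060.5339 = 3.75952 half-year periods = 1.87976 years.
Modified duration = D_Mac / (1 + y) = 1.87976 / 1.0355 = 1.81532 years.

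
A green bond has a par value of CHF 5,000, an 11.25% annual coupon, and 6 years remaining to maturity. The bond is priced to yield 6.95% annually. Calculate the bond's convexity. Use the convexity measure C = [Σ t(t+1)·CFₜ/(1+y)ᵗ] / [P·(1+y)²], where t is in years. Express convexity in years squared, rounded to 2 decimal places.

With y = 0.0695:
  t   CF        PV=CF/(1+0.0695)^t    t·PV        t(t+1)·PV
  1       562.50       525.9467       525.9467       1,051.8934
  2       562.50       491.7688       983.5375       2,950.6126
  3       562.50       459.8119     1,379.4356       5,517.7422
  4       562.50       429.9316     1,719.7264       8,598.6321
  5       562.50       401.9931     2,009.9654      12,059.7925
  6     5,562.50     3,716.9378    22,301.6266     156,111.3865
  Σ                  6,026.3898    28,920.2383     186,290.0594
P = 6,026.3898.
Convexity = Σ t(t+1)·PV / [P·(1+y)²] = 186,290.0594 / (6,026.3898 × 1.143830) = 27.02532.

27.03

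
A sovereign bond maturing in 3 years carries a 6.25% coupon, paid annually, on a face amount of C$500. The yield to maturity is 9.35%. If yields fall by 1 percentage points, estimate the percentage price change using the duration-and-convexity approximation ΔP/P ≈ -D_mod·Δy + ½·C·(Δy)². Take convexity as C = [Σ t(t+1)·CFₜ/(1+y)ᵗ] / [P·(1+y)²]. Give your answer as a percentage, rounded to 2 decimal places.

+2.62%

With y = 0.0935:
  t   CF        PV=CF/(1+0.0935)^t    t·PV        t(t+1)·PV
  1        31.25        28.5780        28.5780          57.1559
  2        31.25        26.1344        52.2688         156.8064
  3       531.25       406.2960     1,218.8881       4,875.5524
  Σ                    461.0084     1,299.7348       5,089.5147
P = 461.0084; D_Mac = 2.81933 yrs; D_mod = 2.57826 yrs; C = 9.23273.
Duration effect: -2.57826 × (-0.01) = +0.025783
Convexity effect: 0.5 × 9.23273 × (-0.01)² = +0.0004616
ΔP/P ≈ +0.025783 + 0.0004616 = +0.026244 = +2.6244%.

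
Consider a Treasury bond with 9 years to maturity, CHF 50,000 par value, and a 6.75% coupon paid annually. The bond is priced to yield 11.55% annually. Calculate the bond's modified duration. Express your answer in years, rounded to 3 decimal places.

Periodic yield y = 0.1155. First find Macaulay duration:
  t   CF        PV=CF/(1+0.1155)^t    t·PV
  1     3,375.00     3,025.5491     3,025.5491
  2     3,375.00     2,712.2807     5,424.5613
  3     3,375.00     2,431.4484     7,294.3451
  4     3,375.00     2,179.6937     8,718.7750
  5     3,375.00     1,954.0061     9,770.0303
  6     3,375.00     1,751.6863    10,510.1177
  7     3,375.00     1,570.3149    10,992.2044
  8     3,375.00     1,407.7229    11,261.7833
  9    53,375.00    19,957.7564   179,619.8072
  Σ                 36,990.4584   246,617.1734
P = 36,990.4584; Macaulay duration = 246,617.1734 / 36,990.4584 = 6.66705 years.
Modified duration = D_Mac / (1 + y) = 6.66705 / 1.1155 = 5.97674 years.

5.977 years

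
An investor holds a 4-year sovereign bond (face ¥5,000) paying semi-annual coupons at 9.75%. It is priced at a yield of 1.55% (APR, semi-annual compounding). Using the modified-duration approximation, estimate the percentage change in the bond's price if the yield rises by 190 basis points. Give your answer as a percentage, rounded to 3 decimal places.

-6.587%

Periodic yield y = 0.00775. Modified duration first:
  t   CF        PV=CF/(1+0.00775)^t    t·PV
  1       243.75       241.8755       241.8755
  2       243.75       240.0153       480.0307
  3       243.75       238.1695       714.5086
  4       243.75       236.3379       945.3517
  5       243.75       234.5204     1,172.6019
  6       243.75       232.7168     1,396.3010
  7       243.75       230.9271     1,616.4900
  8     5,243.75     4,929.6890    39,437.5122
  Σ                  6,584.2516    46,004.6714
P = 6,584.2516; D_Mac = 6.98708 half-year periods = 3.49354 yrs; D_mod = 3.49354/(1+0.00775) = 3.46667 yrs.
ΔP/P ≈ -D_mod · Δy = -3.46667 × (+0.019) = -0.065867 = -6.5867%.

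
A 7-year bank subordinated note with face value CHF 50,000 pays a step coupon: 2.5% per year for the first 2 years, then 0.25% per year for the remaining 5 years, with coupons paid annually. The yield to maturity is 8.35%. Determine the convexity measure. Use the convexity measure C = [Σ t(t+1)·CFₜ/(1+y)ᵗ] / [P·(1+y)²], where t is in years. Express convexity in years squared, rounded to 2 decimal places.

44.25

With y = 0.0835:
  t   CF        PV=CF/(1+0.0835)^t    t·PV        t(t+1)·PV
  1     1,250.00     1,153.6687     1,153.6687       2,307.3373
  2     1,250.00     1,064.7611     2,129.5222       6,388.5667
  3       125.00        98.2705       294.8116       1,179.2463
  4       125.00        90.6973       362.7892       1,813.9460
  5       125.00        83.7077       418.5385       2,511.2311
  6       125.00        77.2568       463.5406       3,244.7841
  7    50,125.00    28,592.4899   200,147.4291   1,601,179.4332
  Σ                 31,160.8519   204,970.2999   1,618,624.5447
P = 31,160.8519.
Convexity = Σ t(t+1)·PV / [P·(1+y)²] = 1,618,624.5447 / (31,160.8519 × 1.173972) = 44.24650.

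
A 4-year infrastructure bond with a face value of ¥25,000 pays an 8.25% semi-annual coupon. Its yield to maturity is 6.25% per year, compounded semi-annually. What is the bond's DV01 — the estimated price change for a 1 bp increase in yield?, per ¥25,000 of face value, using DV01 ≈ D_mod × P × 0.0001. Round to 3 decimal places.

Periodic yield y = 0.03125.
  t   CF        PV=CF/(1+0.03125)^t    t·PV
  1     1,031.25     1,000.0000     1,000.0000
  2     1,031.25       969.6970     1,939.3939
  3     1,031.25       940.3122     2,820.9366
  4     1,031.25       911.8179     3,647.2716
  5     1,031.25       884.1871     4,420.9353
  6     1,031.25       857.3935     5,144.3611
  7     1,031.25       831.4119     5,819.8832
  8    26,031.25    20,350.8864   162,807.0914
  Σ                 26,745.7060   187,599.8732
P = 26,745.7060; D_Mac = 7.01421 half-year periods = 3.50710 yrs; D_mod = 3.40083 yrs.
DV01 ≈ 3.40083 × 26,745.7060 × 0.0001 = 9.095751.

¥9.096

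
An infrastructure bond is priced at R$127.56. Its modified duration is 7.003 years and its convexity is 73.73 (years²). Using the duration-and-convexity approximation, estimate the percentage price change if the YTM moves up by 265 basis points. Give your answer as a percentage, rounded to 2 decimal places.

Duration effect: -D_mod·Δy = -7.003 × (+0.0265) = -0.1855795
Convexity effect: ½·C·(Δy)² = 0.5 × 73.73 × (0.0265)² = +0.02588844625
ΔP/P ≈ -0.1855795 + 0.02588844625 = -0.15969105375
= -15.969105375%.

-15.97%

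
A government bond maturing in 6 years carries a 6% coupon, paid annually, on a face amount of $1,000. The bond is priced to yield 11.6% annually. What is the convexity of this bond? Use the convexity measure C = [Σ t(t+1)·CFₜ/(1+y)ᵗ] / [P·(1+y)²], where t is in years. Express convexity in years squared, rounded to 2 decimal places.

With y = 0.116:
  t   CF        PV=CF/(1+0.116)^t    t·PV        t(t+1)·PV
  1        60.00        53.7634        53.7634         107.5269
  2        60.00        48.1751        96.3503         289.0508
  3        60.00        43.1677       129.5030         518.0121
  4        60.00        38.6807       154.7229         773.6143
  5        60.00        34.6601       173.3007       1,039.8041
  6     1,060.00       548.6820     3,292.0919      23,044.6432
  Σ                    767.1291     3,899.7321      25,772.6513
P = 767.1291.
Convexity = Σ t(t+1)·PV / [P·(1+y)²] = 25,772.6513 / (767.1291 × 1.245456) = 26.97505.

26.98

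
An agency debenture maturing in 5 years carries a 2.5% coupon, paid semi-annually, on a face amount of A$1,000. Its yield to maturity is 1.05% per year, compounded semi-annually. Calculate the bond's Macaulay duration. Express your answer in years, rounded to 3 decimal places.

4.742 years

Periodic yield y = 0.00525. Discount each cash flow and weight by its period:
  t   CF        PV=CF/(1+0.00525)^t    t·PV
  1        12.50        12.4347        12.4347
  2        12.50        12.3698        24.7396
  3        12.50        12.3052        36.9155
  4        12.50        12.2409        48.9636
  5        12.50        12.1770        60.8849
  6        12.50        12.1134        72.6803
  7        12.50        12.0501        84.3509
  8        12.50        11.9872        95.8975
  9        12.50        11.9246       107.3213
  10    1,012.50       960.8469     9,608.4695
  Σ                  1,070.4498    10,152.6577
Price P = Σ PV = 1,070.4498.
Macaulay duration = Σ(t·PV) / P = 10,152.6577 / 1,070.4498 = 9.48448 half-year periods.
In years: 9.48448 / 2 = 4.74224 years.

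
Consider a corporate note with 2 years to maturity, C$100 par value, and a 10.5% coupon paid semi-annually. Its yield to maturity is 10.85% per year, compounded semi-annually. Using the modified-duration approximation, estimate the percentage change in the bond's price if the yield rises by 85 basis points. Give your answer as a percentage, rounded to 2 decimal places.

Periodic yield y = 0.05425. Modified duration first:
  t   CF        PV=CF/(1+0.05425)^t    t·PV
  1         5.25         4.9798         4.9798
  2         5.25         4.7236         9.4472
  3         5.25         4.4805        13.4416
  4       105.25        85.2016       340.8063
  Σ                     99.3855       368.6749
P = 99.3855; D_Mac = 3.70954 half-year periods = 1.85477 yrs; D_mod = 1.85477/(1+0.05425) = 1.75933 yrs.
ΔP/P ≈ -D_mod · Δy = -1.75933 × (+0.0085) = -0.014954 = -1.4954%.

-1.50%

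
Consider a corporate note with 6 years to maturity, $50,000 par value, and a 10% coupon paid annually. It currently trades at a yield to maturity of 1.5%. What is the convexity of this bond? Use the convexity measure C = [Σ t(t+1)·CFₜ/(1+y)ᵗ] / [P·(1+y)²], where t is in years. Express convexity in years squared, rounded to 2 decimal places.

With y = 0.015:
  t   CF        PV=CF/(1+0.015)^t    t·PV        t(t+1)·PV
  1     5,000.00     4,926.1084     4,926.1084       9,852.2167
  2     5,000.00     4,853.3087     9,706.6175      29,119.8525
  3     5,000.00     4,781.5850    14,344.7549      57,379.0196
  4     5,000.00     4,710.9212    18,843.6846      94,218.4230
  5     5,000.00     4,641.3016    23,206.5081     139,239.0488
  6    55,000.00    50,299.8206   301,798.9235   2,112,592.4647
  Σ                 74,213.0455   372,826.5970   2,442,401.0254
P = 74,213.0455.
Convexity = Σ t(t+1)·PV / [P·(1+y)²] = 2,442,401.0254 / (74,213.0455 × 1.030225) = 31.94513.

31.95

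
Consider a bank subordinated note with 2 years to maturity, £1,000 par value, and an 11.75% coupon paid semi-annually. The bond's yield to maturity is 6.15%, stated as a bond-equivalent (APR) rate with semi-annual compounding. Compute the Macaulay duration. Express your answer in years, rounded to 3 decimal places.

Periodic yield y = 0.03075. Discount each cash flow and weight by its period:
  t   CF        PV=CF/(1+0.03075)^t    t·PV
  1        58.75        56.9973        56.9973
  2        58.75        55.2970       110.5939
  3        58.75        53.6473       160.9419
  4     1,058.75       937.9508     3,751.8031
  Σ                  1,103.8924     4,080.3362
Price P = Σ PV = 1,103.8924.
Macaulay duration = Σ(t·PV) / P = 4,080.3362 / 1,103.8924 = 3.69632 half-year periods.
In years: 3.69632 / 2 = 1.84816 years.

1.848 years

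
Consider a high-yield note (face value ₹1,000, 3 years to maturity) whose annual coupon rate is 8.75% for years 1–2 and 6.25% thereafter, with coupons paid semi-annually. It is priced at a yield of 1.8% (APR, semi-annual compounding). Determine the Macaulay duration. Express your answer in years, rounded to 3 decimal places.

2.732 years

Periodic yield y = 0.009. Discount each cash flow and weight by its period:
  t   CF        PV=CF/(1+0.009)^t    t·PV
  1        43.75        43.3598        43.3598
  2        43.75        42.9730        85.9460
  3        43.75        42.5897       127.7691
  4        43.75        42.2098       168.8392
  5        31.25        29.8809       149.4047
  6     1,031.25       977.2754     5,863.6524
  Σ                  1,178.2886     6,438.9711
Price P = Σ PV = 1,178.2886.
Macaulay duration = Σ(t·PV) / P = 6,438.9711 / 1,178.2886 = 5.46468 half-year periods.
In years: 5.46468 / 2 = 2.73234 years.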